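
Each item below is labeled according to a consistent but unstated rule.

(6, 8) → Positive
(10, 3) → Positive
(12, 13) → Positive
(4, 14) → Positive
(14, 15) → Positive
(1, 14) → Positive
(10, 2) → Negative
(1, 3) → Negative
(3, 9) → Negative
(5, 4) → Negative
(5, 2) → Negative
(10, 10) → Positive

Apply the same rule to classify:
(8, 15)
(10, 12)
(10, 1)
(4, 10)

Positive, Positive, Negative, Positive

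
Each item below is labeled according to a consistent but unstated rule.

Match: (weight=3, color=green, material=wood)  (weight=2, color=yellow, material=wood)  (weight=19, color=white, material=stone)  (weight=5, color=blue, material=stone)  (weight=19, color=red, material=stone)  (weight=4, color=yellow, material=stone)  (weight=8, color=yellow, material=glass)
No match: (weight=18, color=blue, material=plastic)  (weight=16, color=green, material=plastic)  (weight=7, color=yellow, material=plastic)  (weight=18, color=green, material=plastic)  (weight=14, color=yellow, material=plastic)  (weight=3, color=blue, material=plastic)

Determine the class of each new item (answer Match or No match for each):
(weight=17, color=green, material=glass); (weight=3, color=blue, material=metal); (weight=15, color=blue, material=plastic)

Match, Match, No match

The rule appears to be: material is not plastic.
(weight=17, color=green, material=glass): Match (material is glass).
(weight=3, color=blue, material=metal): Match (material is metal).
(weight=15, color=blue, material=plastic): No match (material is plastic).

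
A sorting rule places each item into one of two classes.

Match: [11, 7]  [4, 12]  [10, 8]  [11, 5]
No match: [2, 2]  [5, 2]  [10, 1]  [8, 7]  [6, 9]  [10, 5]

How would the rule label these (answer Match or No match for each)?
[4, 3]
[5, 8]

No match, No match

The classifier is using: sum ≥ 16.
[4, 3] → 4+3 = 7 → No match.
[5, 8] → 5+8 = 13 → No match.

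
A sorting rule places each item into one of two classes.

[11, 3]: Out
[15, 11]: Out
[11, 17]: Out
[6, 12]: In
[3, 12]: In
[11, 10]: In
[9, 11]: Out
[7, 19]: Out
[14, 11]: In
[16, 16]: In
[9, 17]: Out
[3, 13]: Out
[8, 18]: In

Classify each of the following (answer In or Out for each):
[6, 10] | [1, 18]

In, In

Rule: product is even. This holds for each 'In' example and fails for each 'Out' one.
[6, 10]: 6·10 = 60 — meets the rule, so In. [1, 18]: 1·18 = 18 — meets the rule, so In.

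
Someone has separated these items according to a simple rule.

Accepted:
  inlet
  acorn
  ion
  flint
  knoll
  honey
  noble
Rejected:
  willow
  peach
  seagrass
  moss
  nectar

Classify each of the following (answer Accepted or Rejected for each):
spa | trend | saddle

Rejected, Accepted, Rejected

The pattern is that an item is 'Accepted' exactly when: odd length AND contains 'n'.
spa: length 3, no 'n' — does not pass, so Rejected.
trend: length 5, has 'n' — qualifies, so Accepted.
saddle: length 6, no 'n' — does not pass, so Rejected.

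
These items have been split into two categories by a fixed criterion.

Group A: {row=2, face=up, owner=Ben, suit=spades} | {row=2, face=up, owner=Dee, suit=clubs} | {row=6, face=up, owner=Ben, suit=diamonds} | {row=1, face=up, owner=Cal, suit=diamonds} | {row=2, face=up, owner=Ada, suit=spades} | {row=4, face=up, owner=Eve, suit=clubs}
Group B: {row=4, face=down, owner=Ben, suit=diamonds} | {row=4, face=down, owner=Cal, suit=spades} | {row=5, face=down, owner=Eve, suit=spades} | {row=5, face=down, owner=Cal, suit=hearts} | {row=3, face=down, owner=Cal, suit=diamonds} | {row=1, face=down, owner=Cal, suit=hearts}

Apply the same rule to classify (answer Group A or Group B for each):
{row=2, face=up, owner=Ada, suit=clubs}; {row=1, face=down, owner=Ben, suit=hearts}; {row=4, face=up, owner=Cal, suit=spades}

Checking candidate rules against both groups, what survives is: face is up.
{row=2, face=up, owner=Ada, suit=clubs}: Group A (face is up). {row=1, face=down, owner=Ben, suit=hearts}: Group B (face is down). {row=4, face=up, owner=Cal, suit=spades}: Group A (face is up).

Group A, Group B, Group A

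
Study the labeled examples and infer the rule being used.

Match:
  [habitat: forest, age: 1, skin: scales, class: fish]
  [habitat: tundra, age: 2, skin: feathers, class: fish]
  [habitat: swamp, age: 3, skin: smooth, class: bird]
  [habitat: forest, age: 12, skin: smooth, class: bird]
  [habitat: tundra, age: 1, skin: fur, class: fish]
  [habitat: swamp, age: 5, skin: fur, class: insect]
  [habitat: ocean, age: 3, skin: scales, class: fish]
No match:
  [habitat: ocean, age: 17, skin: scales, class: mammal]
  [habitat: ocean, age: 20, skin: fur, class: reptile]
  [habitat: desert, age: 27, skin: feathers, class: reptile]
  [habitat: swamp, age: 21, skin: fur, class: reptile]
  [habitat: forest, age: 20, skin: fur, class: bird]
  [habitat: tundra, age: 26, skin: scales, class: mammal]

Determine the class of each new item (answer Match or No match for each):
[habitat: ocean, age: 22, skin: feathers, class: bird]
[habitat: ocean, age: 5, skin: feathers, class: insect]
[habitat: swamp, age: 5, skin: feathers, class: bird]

The rule appears to be: age ≤ 12.
[habitat: ocean, age: 22, skin: feathers, class: bird] — age = 22, hence No match.
[habitat: ocean, age: 5, skin: feathers, class: insect] — age = 5, hence Match.
[habitat: swamp, age: 5, skin: feathers, class: bird] — age = 5, hence Match.

No match, Match, Match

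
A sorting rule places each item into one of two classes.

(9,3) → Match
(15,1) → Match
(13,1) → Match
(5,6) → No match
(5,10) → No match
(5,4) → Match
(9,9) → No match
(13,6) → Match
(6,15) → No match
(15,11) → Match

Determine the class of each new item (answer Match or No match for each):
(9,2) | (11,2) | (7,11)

The common property of the 'Match' items is: first > second. No 'No match' item has it.

Match, Match, No match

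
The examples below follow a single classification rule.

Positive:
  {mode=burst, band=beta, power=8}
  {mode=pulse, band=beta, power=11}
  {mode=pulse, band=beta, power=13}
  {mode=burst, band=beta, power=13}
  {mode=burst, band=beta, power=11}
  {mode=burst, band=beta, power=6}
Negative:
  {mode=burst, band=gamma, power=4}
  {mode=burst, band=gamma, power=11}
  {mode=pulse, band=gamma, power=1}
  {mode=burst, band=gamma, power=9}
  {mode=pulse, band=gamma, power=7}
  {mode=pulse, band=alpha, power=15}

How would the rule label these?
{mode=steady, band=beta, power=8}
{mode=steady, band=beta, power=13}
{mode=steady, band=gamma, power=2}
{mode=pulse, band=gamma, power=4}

The classifier is using: band is beta.
{mode=steady, band=beta, power=8} — band is beta, hence Positive.
{mode=steady, band=beta, power=13} — band is beta, hence Positive.
{mode=steady, band=gamma, power=2} — band is gamma, hence Negative.
{mode=pulse, band=gamma, power=4} — band is gamma, hence Negative.

Positive, Positive, Negative, Negative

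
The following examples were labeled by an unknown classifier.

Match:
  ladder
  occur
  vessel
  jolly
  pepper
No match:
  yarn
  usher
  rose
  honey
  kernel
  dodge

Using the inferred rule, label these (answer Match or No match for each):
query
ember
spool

No match, No match, Match

The simplest hypothesis consistent with all the labels is: has a double letter.
query — no doubled letter, hence No match. ember — no doubled letter, hence No match. spool — 'oo' doubled, hence Match.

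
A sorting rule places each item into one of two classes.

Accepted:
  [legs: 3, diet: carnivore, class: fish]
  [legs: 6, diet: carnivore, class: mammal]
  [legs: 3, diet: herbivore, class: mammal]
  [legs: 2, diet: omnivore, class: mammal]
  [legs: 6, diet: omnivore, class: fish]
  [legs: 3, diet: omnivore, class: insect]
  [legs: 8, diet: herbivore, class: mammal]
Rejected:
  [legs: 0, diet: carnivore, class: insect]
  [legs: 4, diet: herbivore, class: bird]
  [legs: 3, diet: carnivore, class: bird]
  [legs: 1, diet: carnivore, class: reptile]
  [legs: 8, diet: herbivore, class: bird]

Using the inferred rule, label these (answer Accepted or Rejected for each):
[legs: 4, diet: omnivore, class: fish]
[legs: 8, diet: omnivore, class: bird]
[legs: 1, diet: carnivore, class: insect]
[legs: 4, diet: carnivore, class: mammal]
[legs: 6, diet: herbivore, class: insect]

Accepted, Rejected, Rejected, Accepted, Accepted

The simplest hypothesis consistent with all the labels is: class is not bird AND legs ≥ 2.
[legs: 4, diet: omnivore, class: fish]: class is fish, legs = 4 — checks out, so Accepted. [legs: 8, diet: omnivore, class: bird]: class is bird, legs = 8 — does not fit, so Rejected. [legs: 1, diet: carnivore, class: insect]: class is insect, legs = 1 — does not fit, so Rejected. [legs: 4, diet: carnivore, class: mammal]: class is mammal, legs = 4 — checks out, so Accepted. [legs: 6, diet: herbivore, class: insect]: class is insect, legs = 6 — checks out, so Accepted.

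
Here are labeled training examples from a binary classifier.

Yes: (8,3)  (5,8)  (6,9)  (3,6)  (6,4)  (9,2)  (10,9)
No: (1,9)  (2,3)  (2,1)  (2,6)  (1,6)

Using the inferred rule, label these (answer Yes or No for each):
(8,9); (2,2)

Yes, No

A rule that fits every label: first ≥ 3 — true of each 'Yes' example, false of each 'No' one.
(8,9) → first 8 → Yes. (2,2) → first 2 → No.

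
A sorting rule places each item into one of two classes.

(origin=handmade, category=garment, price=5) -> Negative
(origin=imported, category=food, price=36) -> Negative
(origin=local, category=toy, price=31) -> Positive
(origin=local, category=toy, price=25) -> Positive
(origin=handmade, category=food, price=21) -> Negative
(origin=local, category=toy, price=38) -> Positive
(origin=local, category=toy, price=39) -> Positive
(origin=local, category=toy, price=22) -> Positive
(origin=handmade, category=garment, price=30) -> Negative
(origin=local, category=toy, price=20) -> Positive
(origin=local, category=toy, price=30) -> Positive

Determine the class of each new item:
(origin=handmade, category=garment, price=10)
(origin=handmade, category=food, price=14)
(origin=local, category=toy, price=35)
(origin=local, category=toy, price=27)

Every 'Positive' example satisfies: category is toy. None of the 'Negative' examples do.
(origin=handmade, category=garment, price=10): category is garment, does not satisfy this → Negative. (origin=handmade, category=food, price=14): category is food, does not satisfy this → Negative. (origin=local, category=toy, price=35): category is toy, satisfies this → Positive. (origin=local, category=toy, price=27): category is toy, satisfies this → Positive.

Negative, Negative, Positive, Positive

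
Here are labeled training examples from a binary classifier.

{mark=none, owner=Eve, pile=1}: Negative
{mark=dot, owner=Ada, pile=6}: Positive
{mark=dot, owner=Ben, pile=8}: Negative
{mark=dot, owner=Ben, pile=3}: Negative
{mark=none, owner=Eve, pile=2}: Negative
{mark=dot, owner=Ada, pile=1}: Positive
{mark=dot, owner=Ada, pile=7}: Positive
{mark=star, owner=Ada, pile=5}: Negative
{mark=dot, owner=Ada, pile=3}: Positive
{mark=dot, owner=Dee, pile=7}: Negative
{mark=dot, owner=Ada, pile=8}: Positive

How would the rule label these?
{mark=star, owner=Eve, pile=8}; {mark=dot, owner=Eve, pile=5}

A rule that fits every label: mark is dot AND owner is Ada — true of each 'Positive' example, false of each 'Negative' one.
{mark=star, owner=Eve, pile=8}: Negative (mark is star, owner is Eve).
{mark=dot, owner=Eve, pile=5}: Negative (mark is dot, owner is Eve).

Negative, Negative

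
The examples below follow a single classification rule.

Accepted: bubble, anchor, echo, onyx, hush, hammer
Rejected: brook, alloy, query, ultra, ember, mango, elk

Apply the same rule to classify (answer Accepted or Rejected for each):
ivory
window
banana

Rejected, Accepted, Accepted

Every 'Accepted' example satisfies: even length. None of the 'Rejected' examples do.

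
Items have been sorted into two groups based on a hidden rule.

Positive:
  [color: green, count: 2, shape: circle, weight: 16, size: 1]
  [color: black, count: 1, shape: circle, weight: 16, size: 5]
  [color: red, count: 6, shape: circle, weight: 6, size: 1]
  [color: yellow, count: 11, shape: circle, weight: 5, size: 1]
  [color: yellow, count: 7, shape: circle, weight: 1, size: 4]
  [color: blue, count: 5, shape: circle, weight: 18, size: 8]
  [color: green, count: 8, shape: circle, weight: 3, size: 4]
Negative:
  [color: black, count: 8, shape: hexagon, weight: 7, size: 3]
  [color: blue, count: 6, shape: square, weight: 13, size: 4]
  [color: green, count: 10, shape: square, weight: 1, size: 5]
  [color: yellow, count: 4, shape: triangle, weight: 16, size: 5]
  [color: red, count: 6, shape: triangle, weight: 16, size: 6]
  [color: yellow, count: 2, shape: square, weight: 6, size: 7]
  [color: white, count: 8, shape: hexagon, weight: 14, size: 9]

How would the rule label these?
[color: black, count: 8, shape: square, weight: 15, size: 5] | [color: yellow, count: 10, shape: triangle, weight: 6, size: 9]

Negative, Negative

The common property of the 'Positive' items is: shape is circle. No 'Negative' item has it.
[color: black, count: 8, shape: square, weight: 15, size: 5]: Negative (shape is square).
[color: yellow, count: 10, shape: triangle, weight: 6, size: 9]: Negative (shape is triangle).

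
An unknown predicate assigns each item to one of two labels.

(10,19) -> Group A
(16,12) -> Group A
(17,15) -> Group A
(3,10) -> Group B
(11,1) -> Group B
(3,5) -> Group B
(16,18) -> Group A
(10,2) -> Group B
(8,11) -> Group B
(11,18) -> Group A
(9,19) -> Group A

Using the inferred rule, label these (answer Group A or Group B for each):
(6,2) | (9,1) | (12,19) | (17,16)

Group B, Group B, Group A, Group A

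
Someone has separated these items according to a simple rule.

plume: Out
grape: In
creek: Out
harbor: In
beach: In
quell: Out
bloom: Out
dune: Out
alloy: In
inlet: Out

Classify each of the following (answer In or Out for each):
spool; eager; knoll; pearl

Every 'In' example satisfies: contains 'a'. None of the 'Out' examples do.

Out, In, Out, In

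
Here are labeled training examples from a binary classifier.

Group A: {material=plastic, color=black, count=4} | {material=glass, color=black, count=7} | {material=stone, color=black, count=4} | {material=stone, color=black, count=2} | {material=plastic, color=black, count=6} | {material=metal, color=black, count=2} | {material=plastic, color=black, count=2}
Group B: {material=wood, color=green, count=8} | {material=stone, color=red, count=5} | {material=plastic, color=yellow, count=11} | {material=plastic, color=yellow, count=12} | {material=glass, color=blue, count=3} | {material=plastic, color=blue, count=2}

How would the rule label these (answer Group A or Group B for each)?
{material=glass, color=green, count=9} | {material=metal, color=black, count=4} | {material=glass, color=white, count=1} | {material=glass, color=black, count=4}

One predicate separates the groups cleanly: color is black.
{material=glass, color=green, count=9} — color is green, hence Group B.
{material=metal, color=black, count=4} — color is black, hence Group A.
{material=glass, color=white, count=1} — color is white, hence Group B.
{material=glass, color=black, count=4} — color is black, hence Group A.

Group B, Group A, Group B, Group A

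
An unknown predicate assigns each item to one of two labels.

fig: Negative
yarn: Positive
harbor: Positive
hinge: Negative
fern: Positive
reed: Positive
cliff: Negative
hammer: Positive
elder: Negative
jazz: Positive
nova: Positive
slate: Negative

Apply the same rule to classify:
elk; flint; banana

Negative, Negative, Positive

The simplest hypothesis consistent with all the labels is: even length.
elk: Negative (length 3). flint: Negative (length 5). banana: Positive (length 6).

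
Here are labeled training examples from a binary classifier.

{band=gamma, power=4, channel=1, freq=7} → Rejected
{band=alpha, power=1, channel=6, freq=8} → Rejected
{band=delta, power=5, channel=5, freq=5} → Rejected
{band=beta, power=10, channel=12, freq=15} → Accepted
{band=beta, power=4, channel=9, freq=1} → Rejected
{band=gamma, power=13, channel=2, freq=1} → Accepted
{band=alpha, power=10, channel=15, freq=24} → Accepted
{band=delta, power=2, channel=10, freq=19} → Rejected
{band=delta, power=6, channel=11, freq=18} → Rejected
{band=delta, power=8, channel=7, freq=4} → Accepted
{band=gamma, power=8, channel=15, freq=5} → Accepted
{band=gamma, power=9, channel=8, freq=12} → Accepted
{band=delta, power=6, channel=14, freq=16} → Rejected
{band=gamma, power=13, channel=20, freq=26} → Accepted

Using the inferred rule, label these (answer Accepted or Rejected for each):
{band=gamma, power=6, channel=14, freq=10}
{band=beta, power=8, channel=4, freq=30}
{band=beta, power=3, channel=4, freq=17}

Every 'Accepted' example satisfies: power ≥ 8. None of the 'Rejected' examples do.
{band=gamma, power=6, channel=14, freq=10} — power = 6, hence Rejected. {band=beta, power=8, channel=4, freq=30} — power = 8, hence Accepted. {band=beta, power=3, channel=4, freq=17} — power = 3, hence Rejected.

Rejected, Accepted, Rejected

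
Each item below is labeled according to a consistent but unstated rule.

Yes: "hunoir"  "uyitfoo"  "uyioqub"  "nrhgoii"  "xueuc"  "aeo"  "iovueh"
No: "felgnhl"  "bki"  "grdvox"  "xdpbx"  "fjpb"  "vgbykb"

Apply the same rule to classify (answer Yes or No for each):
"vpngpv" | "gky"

No, No

Every 'Yes' example satisfies: has ≥ 2 vowels. None of the 'No' examples do.
"vpngpv" — 0 vowels, hence No. "gky" — 0 vowels, hence No.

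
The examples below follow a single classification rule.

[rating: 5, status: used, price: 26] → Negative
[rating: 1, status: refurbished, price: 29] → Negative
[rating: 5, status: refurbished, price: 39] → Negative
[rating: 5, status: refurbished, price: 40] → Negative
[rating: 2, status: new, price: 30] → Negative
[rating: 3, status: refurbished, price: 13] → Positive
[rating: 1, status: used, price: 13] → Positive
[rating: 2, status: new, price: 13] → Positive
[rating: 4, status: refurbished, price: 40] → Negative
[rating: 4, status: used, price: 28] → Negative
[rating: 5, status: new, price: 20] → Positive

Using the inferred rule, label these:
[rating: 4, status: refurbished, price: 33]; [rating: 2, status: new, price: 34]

The common property of the 'Positive' items is: price ≤ 20. No 'Negative' item has it.
[rating: 4, status: refurbished, price: 33]: price = 33 — fails the rule, so Negative. [rating: 2, status: new, price: 34]: price = 34 — fails the rule, so Negative.

Negative, Negative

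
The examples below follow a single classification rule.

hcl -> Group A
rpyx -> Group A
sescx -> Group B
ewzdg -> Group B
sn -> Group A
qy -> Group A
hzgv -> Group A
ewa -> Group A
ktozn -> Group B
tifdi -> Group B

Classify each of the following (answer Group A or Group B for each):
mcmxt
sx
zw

'Group A' ⟺ length ≤ 4.
mcmxt: length 5, doesn't match → Group B.
sx: length 2, passes → Group A.
zw: length 2, passes → Group A.

Group B, Group A, Group A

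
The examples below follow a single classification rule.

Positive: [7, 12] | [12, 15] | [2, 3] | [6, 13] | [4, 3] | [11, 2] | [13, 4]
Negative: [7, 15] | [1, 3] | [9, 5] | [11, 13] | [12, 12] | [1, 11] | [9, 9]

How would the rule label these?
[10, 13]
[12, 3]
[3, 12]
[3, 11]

The distinguishing property — sum is odd — holds for all the 'Positive' cases and none of the 'Negative' cases.
[10, 13]: Positive (10+13 = 23).
[12, 3]: Positive (12+3 = 15).
[3, 12]: Positive (3+12 = 15).
[3, 11]: Negative (3+11 = 14).

Positive, Positive, Positive, Negative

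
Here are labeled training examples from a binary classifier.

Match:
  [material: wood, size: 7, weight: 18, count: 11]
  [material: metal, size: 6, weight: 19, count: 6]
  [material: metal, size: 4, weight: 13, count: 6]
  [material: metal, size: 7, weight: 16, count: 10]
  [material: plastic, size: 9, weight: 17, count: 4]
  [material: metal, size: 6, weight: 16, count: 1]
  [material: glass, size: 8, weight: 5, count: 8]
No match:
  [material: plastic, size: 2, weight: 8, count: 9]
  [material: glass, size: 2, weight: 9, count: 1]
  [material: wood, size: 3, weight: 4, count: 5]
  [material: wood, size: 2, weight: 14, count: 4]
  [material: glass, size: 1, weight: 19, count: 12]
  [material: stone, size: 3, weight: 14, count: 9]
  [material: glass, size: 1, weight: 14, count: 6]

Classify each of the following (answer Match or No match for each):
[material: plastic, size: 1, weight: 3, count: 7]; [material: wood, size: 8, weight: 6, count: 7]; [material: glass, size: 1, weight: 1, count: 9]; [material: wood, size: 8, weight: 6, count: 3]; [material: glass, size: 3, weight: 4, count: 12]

No match, Match, No match, Match, No match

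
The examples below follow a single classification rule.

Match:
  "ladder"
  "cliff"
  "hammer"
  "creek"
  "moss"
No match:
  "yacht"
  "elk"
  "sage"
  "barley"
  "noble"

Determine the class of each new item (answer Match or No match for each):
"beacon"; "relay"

No match, No match

'Match' ⟺ has a double letter.
"beacon": No match (no doubled letter). "relay": No match (no doubled letter).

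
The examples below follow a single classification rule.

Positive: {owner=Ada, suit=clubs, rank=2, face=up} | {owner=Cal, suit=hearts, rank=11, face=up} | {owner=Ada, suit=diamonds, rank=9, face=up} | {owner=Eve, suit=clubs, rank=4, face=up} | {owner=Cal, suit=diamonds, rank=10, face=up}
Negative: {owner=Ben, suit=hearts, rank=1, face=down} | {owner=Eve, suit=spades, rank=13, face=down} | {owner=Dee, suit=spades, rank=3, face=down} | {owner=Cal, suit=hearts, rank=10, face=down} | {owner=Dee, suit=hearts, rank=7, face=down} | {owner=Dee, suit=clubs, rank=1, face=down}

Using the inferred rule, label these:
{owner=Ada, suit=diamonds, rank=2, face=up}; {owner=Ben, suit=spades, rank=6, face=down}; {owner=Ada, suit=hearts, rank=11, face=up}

Looking at the examples, the only property every 'Positive' case has and every 'Negative' case lacks is: face is up.
{owner=Ada, suit=diamonds, rank=2, face=up}: face is up, passes → Positive. {owner=Ben, suit=spades, rank=6, face=down}: face is down, doesn't qualify → Negative. {owner=Ada, suit=hearts, rank=11, face=up}: face is up, passes → Positive.

Positive, Negative, Positive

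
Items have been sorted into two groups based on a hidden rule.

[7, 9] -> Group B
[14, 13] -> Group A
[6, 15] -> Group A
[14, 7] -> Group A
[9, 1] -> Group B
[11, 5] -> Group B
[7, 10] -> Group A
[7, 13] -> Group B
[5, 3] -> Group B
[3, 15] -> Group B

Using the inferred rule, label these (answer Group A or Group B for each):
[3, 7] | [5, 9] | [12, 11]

One predicate separates the groups cleanly: sum is odd.
[3, 7]: Group B (3+7 = 10). [5, 9]: Group B (5+9 = 14). [12, 11]: Group A (12+11 = 23).

Group B, Group B, Group A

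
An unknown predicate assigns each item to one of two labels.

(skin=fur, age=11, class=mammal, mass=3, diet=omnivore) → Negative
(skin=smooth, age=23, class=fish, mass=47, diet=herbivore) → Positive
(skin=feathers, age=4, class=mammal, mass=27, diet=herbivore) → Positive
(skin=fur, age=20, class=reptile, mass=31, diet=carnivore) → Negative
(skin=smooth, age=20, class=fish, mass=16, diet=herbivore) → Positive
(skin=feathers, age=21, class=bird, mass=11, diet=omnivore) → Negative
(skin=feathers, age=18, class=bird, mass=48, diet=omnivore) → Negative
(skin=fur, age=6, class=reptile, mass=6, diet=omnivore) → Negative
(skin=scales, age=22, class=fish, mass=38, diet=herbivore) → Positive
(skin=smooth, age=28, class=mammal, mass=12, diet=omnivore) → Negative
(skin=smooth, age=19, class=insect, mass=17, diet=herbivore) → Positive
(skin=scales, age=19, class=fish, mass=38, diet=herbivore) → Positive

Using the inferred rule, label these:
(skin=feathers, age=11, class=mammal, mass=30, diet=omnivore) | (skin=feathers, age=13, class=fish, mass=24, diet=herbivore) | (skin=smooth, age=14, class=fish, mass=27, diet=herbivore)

Negative, Positive, Positive

Rule: diet is herbivore. This holds for each 'Positive' example and fails for each 'Negative' one.
(skin=feathers, age=11, class=mammal, mass=30, diet=omnivore) — diet is omnivore, hence Negative. (skin=feathers, age=13, class=fish, mass=24, diet=herbivore) — diet is herbivore, hence Positive. (skin=smooth, age=14, class=fish, mass=27, diet=herbivore) — diet is herbivore, hence Positive.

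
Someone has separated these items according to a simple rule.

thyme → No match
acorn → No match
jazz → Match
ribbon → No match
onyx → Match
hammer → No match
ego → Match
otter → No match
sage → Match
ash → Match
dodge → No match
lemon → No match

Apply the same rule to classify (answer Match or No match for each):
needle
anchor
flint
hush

No match, No match, No match, Match

Rule: length ≤ 4. This holds for each 'Match' example and fails for each 'No match' one.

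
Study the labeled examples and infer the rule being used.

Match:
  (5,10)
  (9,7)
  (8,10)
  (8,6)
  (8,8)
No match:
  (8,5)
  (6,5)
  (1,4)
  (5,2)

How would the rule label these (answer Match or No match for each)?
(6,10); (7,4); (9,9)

Match, No match, Match

Every 'Match' example satisfies: sum ≥ 14. None of the 'No match' examples do.
(6,10) → 6+10 = 16 → Match.
(7,4) → 7+4 = 11 → No match.
(9,9) → 9+9 = 18 → Match.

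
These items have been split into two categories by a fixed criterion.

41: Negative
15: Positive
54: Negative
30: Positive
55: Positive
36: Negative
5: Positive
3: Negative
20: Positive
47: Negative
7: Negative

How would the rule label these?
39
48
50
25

Negative, Negative, Positive, Positive

Looking at the examples, the only property every 'Positive' case has and every 'Negative' case lacks is: multiple of 5.
39: 39 = 5·7 + 4, lacks this property → Negative.
48: 48 = 5·9 + 3, lacks this property → Negative.
50: 50 = 5·10, checks out → Positive.
25: 25 = 5·5, checks out → Positive.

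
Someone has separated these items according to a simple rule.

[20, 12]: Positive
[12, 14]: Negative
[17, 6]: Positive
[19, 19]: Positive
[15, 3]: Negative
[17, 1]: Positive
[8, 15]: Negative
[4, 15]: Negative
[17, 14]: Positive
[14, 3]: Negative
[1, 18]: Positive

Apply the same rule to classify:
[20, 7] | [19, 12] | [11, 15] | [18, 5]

The rule appears to be: max ≥ 17.

Positive, Positive, Negative, Positive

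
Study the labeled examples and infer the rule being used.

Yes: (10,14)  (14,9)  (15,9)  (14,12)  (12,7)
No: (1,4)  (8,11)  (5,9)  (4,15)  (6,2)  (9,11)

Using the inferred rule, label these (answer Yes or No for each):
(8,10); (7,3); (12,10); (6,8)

No, No, Yes, No

All 'Yes' examples share one property — first ≥ 10 — and every 'No' example lacks it.
(8,10): first 8, does not fit → No.
(7,3): first 7, does not fit → No.
(12,10): first 12, satisfies this → Yes.
(6,8): first 6, does not fit → No.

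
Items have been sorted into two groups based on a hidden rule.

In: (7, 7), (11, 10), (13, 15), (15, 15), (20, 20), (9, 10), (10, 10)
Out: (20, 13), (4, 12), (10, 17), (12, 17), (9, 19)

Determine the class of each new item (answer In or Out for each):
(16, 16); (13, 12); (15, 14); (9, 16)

In, In, In, Out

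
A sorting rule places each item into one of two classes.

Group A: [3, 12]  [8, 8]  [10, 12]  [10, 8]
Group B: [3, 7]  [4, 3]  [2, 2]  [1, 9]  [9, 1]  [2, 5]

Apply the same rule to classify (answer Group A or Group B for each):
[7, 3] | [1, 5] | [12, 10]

Group B, Group B, Group A

The simplest hypothesis consistent with all the labels is: sum ≥ 15.
[7, 3] — 7+3 = 10, hence Group B. [1, 5] — 1+5 = 6, hence Group B. [12, 10] — 12+10 = 22, hence Group A.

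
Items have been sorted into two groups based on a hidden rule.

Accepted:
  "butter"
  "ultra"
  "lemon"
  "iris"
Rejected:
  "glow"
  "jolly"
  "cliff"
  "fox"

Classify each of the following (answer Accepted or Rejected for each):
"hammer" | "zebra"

Accepted, Accepted

The classifier is using: has ≥ 2 vowels.
Accepted: "hammer", since 2 vowels. Accepted: "zebra", since 2 vowels.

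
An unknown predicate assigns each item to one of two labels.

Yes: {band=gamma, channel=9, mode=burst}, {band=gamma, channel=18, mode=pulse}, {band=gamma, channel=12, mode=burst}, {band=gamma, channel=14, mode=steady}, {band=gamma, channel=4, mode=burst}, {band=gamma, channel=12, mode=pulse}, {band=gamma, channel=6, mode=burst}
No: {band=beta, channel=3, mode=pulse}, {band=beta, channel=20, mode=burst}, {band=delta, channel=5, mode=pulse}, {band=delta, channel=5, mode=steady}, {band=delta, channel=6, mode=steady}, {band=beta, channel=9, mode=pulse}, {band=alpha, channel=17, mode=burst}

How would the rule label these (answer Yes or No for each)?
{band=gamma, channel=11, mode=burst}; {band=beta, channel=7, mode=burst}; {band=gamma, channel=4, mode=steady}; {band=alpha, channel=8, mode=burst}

Checking candidate rules against both groups, what survives is: band is gamma.

Yes, No, Yes, No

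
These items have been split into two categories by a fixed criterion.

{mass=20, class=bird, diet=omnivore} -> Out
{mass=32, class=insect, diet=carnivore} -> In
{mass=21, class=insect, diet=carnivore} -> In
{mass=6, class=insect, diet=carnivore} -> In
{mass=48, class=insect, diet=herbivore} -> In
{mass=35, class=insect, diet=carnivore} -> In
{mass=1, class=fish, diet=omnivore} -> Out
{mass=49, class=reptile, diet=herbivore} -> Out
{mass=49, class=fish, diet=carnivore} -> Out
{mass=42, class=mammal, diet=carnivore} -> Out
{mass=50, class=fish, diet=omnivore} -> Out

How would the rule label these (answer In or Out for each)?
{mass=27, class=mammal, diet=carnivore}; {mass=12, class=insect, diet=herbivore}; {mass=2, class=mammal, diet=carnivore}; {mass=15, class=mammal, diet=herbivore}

Every 'In' example satisfies: class is insect. None of the 'Out' examples do.

Out, In, Out, Out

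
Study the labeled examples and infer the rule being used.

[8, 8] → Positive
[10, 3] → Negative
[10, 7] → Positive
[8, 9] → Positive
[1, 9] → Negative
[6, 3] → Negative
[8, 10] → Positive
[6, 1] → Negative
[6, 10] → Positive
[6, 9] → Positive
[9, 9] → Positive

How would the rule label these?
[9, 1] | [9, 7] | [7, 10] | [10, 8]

Rule: sum ≥ 15. This holds for each 'Positive' example and fails for each 'Negative' one.
[9, 1]: Negative (9+1 = 10).
[9, 7]: Positive (9+7 = 16).
[7, 10]: Positive (7+10 = 17).
[10, 8]: Positive (10+8 = 18).

Negative, Positive, Positive, Positive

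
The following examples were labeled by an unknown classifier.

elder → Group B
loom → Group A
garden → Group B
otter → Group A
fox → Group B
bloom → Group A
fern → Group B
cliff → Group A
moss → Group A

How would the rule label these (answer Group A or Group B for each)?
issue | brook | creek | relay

Group A, Group A, Group A, Group B

Comparing the two groups points to one rule — has a double letter.
issue: 'ss' doubled — checks out, so Group A. brook: 'oo' doubled — checks out, so Group A. creek: 'ee' doubled — checks out, so Group A. relay: no doubled letter — does not pass, so Group B.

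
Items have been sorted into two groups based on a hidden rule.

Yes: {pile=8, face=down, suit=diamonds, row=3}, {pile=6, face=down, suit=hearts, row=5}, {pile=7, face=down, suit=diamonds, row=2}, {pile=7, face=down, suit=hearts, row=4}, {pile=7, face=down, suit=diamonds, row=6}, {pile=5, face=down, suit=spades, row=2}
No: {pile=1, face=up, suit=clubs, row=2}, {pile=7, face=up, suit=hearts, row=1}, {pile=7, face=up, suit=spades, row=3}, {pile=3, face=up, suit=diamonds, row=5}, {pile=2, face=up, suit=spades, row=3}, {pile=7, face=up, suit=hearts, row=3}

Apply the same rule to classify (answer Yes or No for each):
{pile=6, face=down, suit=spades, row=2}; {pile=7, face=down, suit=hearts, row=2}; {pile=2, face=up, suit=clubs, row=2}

Yes, Yes, No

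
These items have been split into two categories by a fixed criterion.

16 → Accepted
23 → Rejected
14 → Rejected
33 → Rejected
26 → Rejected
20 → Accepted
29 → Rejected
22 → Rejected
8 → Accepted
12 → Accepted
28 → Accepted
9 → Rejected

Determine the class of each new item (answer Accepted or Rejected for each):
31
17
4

Rejected, Rejected, Accepted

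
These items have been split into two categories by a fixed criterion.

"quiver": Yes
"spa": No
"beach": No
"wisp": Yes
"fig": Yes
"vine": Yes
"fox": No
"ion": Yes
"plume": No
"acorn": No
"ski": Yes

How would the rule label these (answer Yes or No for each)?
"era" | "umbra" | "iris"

Checking candidate rules against both groups, what survives is: contains 'i'.

No, No, Yes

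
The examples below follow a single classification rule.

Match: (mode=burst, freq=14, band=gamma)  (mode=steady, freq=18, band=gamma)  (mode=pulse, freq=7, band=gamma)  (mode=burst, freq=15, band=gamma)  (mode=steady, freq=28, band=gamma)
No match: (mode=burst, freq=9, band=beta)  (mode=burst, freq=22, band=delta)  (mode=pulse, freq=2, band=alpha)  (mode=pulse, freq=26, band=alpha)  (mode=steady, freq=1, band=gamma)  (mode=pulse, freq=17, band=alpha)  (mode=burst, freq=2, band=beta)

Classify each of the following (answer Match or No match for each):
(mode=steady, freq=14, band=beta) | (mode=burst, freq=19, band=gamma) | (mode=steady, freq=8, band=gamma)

No match, Match, Match

The pattern is that an item is 'Match' exactly when: band is gamma AND freq ≥ 2.
(mode=steady, freq=14, band=beta): band is beta, freq = 14 — doesn't qualify, so No match.
(mode=burst, freq=19, band=gamma): band is gamma, freq = 19 — fits, so Match.
(mode=steady, freq=8, band=gamma): band is gamma, freq = 8 — fits, so Match.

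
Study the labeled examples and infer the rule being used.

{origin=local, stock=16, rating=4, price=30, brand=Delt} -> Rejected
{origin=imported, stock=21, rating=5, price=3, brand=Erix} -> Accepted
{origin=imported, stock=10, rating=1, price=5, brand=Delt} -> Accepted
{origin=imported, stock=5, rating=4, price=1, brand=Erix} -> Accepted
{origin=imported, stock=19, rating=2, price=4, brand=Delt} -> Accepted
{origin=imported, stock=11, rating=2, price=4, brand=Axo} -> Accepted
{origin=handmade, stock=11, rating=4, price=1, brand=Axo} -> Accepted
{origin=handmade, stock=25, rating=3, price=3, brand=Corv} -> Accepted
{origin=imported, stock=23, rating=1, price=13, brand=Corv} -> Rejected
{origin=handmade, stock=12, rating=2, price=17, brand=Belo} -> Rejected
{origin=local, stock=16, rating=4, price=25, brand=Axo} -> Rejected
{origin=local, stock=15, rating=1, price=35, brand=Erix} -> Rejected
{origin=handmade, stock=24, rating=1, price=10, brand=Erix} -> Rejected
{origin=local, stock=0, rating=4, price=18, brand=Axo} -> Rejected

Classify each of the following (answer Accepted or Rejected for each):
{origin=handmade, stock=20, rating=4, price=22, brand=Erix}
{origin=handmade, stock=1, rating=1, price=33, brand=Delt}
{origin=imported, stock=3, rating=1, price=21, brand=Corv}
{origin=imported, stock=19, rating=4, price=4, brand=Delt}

Rejected, Rejected, Rejected, Accepted

Rule: price ≤ 5. This holds for each 'Accepted' example and fails for each 'Rejected' one.
{origin=handmade, stock=20, rating=4, price=22, brand=Erix} → price = 22 → Rejected. {origin=handmade, stock=1, rating=1, price=33, brand=Delt} → price = 33 → Rejected. {origin=imported, stock=3, rating=1, price=21, brand=Corv} → price = 21 → Rejected. {origin=imported, stock=19, rating=4, price=4, brand=Delt} → price = 4 → Accepted.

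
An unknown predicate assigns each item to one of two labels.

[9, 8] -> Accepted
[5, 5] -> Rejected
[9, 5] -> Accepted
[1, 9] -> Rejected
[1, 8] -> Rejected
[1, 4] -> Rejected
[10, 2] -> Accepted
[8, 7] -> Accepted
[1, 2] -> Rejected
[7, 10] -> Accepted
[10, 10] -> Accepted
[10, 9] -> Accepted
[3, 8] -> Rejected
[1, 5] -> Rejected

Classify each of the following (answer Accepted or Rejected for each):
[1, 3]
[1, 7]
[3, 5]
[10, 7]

Rejected, Rejected, Rejected, Accepted

A rule that fits every label: sum ≥ 12 — true of each 'Accepted' example, false of each 'Rejected' one.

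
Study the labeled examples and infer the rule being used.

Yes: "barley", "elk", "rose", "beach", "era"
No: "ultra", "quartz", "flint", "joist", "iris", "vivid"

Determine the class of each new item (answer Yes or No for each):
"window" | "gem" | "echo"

No, Yes, Yes

The simplest hypothesis consistent with all the labels is: contains 'e'.
"window": No (no 'e'). "gem": Yes (has 'e'). "echo": Yes (has 'e').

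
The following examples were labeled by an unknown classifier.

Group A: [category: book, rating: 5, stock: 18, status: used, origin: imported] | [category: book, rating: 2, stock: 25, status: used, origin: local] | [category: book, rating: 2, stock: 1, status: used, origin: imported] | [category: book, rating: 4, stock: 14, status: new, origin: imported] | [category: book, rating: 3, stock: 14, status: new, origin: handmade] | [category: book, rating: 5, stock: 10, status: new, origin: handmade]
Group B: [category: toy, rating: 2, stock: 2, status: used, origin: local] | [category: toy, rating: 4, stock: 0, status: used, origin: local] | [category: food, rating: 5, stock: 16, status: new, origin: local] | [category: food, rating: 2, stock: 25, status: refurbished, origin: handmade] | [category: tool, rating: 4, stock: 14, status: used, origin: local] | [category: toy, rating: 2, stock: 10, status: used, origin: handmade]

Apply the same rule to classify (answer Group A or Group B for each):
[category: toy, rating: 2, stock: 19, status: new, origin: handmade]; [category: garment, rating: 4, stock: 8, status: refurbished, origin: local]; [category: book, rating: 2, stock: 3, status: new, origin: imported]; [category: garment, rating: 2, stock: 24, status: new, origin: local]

Group B, Group B, Group A, Group B

All 'Group A' examples share one property — category is book — and every 'Group B' example lacks it.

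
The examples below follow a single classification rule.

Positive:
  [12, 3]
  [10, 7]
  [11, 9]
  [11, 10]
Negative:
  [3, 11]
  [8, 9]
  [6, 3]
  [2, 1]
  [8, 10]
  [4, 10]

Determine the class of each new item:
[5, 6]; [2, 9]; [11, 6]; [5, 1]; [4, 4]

A rule that fits every label: first ≥ 9 — true of each 'Positive' example, false of each 'Negative' one.

Negative, Negative, Positive, Negative, Negative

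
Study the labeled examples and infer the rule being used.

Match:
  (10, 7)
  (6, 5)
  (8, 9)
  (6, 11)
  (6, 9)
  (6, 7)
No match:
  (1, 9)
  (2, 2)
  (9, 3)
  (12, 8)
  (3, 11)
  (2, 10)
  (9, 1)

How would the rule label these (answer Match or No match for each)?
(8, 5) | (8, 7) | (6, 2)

Match, Match, No match

The distinguishing property — sum is odd — holds for all the 'Match' cases and none of the 'No match' cases.
(8, 5) — 8+5 = 13, hence Match. (8, 7) — 8+7 = 15, hence Match. (6, 2) — 6+2 = 8, hence No match.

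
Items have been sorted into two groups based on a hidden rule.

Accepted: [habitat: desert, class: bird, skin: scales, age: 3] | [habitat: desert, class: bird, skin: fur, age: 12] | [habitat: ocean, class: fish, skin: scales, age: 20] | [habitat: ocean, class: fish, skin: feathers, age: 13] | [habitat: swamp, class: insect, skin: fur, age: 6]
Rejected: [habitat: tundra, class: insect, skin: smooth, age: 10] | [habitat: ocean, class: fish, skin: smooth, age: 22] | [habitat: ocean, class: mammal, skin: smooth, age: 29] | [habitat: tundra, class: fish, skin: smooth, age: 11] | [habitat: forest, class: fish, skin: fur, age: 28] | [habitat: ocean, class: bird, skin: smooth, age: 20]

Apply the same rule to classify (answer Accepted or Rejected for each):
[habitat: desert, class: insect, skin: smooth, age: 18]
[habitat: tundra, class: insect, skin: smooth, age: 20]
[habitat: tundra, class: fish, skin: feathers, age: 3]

Rejected, Rejected, Accepted

One predicate separates the groups cleanly: skin is not smooth AND age ≤ 20.
[habitat: desert, class: insect, skin: smooth, age: 18]: skin is smooth, age = 18 — doesn't qualify, so Rejected.
[habitat: tundra, class: insect, skin: smooth, age: 20]: skin is smooth, age = 20 — doesn't qualify, so Rejected.
[habitat: tundra, class: fish, skin: feathers, age: 3]: skin is feathers, age = 3 — matches, so Accepted.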